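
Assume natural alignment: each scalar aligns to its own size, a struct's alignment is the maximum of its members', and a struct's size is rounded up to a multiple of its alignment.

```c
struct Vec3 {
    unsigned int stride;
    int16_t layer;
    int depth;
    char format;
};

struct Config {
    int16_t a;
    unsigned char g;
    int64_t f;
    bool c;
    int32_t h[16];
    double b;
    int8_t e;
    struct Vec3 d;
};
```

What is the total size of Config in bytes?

Vec3: stride at 0 (size 4, align 4) → ends 4; layer at 4 (size 2, align 2) → ends 6; pad 2 to align 4 for depth; depth at 8 (size 4, align 4) → ends 12; format at 12 (size 1, align 1) → ends 13; tail pad 3 to reach multiple of 4; total 16 bytes, alignment 4
a at 0 (size 2, align 2) → ends 2
g at 2 (size 1, align 1) → ends 3
pad 5 to align 8 for f
f at 8 (size 8, align 8) → ends 16
c at 16 (size 1, align 1) → ends 17
pad 3 to align 4 for h
h at 20 (size 64, align 4) → ends 84
pad 4 to align 8 for b
b at 88 (size 8, align 8) → ends 96
e at 96 (size 1, align 1) → ends 97
pad 3 to align 4 for d
d at 100 (size 16, align 4) → ends 116
tail pad 4 to reach multiple of 8
total 120 bytes, alignment 8

120 bytes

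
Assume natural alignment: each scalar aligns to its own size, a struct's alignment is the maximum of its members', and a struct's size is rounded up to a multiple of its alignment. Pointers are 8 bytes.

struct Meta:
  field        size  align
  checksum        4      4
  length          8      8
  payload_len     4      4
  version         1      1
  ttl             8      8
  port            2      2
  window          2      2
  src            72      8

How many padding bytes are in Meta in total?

0..4  checksum  (4B, 4-aligned)
4..8  -- padding (4B)
8..16  length  (8B, 8-aligned)
16..20  payload_len  (4B, 4-aligned)
20..21  version  (1B, 1-aligned)
21..24  -- padding (3B)
24..32  ttl  (8B, 8-aligned)
32..34  port  (2B, 2-aligned)
34..36  window  (2B, 2-aligned)
36..40  -- padding (4B)
40..112  src  (72B, 8-aligned)
sizeof = 112, alignof = 8
data bytes 101, size 112 → padding 11

11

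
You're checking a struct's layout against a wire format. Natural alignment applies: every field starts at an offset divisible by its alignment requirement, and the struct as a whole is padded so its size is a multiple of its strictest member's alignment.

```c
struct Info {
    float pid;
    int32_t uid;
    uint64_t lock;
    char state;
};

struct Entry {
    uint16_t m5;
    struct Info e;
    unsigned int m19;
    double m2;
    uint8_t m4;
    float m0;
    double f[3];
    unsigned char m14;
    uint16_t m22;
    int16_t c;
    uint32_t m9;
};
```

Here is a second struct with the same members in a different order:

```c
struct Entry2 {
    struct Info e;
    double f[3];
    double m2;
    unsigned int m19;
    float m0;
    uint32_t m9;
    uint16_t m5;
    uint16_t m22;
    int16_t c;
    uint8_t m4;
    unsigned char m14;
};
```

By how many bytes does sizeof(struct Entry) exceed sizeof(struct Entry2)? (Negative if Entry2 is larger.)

16

Info: 0..4  pid  (4B, 4-aligned); 4..8  uid  (4B, 4-aligned); 8..16  lock  (8B, 8-aligned); 16..17  state  (1B, 1-aligned); 17..24  -- tail padding (7B); sizeof = 24, alignof = 8
0..2  m5  (2B, 2-aligned)
2..8  -- padding (6B)
8..32  e  (24B, 8-aligned)
32..36  m19  (4B, 4-aligned)
36..40  -- padding (4B)
40..48  m2  (8B, 8-aligned)
48..49  m4  (1B, 1-aligned)
49..52  -- padding (3B)
52..56  m0  (4B, 4-aligned)
56..80  f  (24B, 8-aligned)
80..81  m14  (1B, 1-aligned)
81..82  -- padding (1B)
82..84  m22  (2B, 2-aligned)
84..86  c  (2B, 2-aligned)
86..88  -- padding (2B)
88..92  m9  (4B, 4-aligned)
92..96  -- tail padding (4B)
sizeof = 96, alignof = 8
— Entry2 —
0..24  e  (24B, 8-aligned)
24..48  f  (24B, 8-aligned)
48..56  m2  (8B, 8-aligned)
56..60  m19  (4B, 4-aligned)
60..64  m0  (4B, 4-aligned)
64..68  m9  (4B, 4-aligned)
68..70  m5  (2B, 2-aligned)
70..72  m22  (2B, 2-aligned)
72..74  c  (2B, 2-aligned)
74..75  m4  (1B, 1-aligned)
75..76  m14  (1B, 1-aligned)
76..80  -- tail padding (4B)
sizeof = 80, alignof = 8
96 − 80 = 16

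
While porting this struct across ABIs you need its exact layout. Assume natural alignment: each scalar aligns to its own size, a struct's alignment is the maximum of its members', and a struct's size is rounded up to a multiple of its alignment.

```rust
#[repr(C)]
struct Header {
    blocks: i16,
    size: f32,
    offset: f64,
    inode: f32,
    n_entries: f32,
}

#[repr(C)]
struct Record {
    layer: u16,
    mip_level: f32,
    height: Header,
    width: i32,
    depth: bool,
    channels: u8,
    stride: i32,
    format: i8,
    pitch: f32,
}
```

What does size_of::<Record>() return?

Header: blocks at 0 (size 2, align 2) → ends 2; pad 2 to align 4 for size; size at 4 (size 4, align 4) → ends 8; offset at 8 (size 8, align 8) → ends 16; inode at 16 (size 4, align 4) → ends 20; n_entries at 20 (size 4, align 4) → ends 24; total 24 bytes, alignment 8
layer at 0 (size 2, align 2) → ends 2
pad 2 to align 4 for mip_level
mip_level at 4 (size 4, align 4) → ends 8
height at 8 (size 24, align 8) → ends 32
width at 32 (size 4, align 4) → ends 36
depth at 36 (size 1, align 1) → ends 37
channels at 37 (size 1, align 1) → ends 38
pad 2 to align 4 for stride
stride at 40 (size 4, align 4) → ends 44
format at 44 (size 1, align 1) → ends 45
pad 3 to align 4 for pitch
pitch at 48 (size 4, align 4) → ends 52
tail pad 4 to reach multiple of 8
total 56 bytes, alignment 8

56 bytes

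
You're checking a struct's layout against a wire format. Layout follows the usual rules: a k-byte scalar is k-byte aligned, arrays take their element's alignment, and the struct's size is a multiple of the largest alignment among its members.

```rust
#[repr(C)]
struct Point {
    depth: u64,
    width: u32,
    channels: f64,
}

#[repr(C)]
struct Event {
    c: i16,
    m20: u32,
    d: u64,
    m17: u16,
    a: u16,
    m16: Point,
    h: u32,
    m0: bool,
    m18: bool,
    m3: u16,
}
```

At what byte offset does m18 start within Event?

Point: @0: depth [8B, align 8] → 8; @8: width [4B, align 4] → 12; +4 pad (align 8); @16: channels [8B, align 8] → 24; size 24, align 8
@0: c [2B, align 2] → 2
+2 pad (align 4)
@4: m20 [4B, align 4] → 8
@8: d [8B, align 8] → 16
@16: m17 [2B, align 2] → 18
@18: a [2B, align 2] → 20
+4 pad (align 8)
@24: m16 [24B, align 8] → 48
@48: h [4B, align 4] → 52
@52: m0 [1B, align 1] → 53
@53: m18 [1B, align 1] → 54

53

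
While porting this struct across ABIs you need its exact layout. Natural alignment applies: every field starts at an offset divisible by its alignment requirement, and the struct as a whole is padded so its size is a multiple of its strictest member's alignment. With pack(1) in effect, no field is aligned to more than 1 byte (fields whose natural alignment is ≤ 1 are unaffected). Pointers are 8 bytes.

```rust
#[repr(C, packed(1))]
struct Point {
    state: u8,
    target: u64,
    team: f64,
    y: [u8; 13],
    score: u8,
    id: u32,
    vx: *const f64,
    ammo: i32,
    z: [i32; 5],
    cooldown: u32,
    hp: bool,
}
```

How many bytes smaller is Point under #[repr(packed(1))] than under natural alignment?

natural layout:
  0..1  state  (1B, 1-aligned)
  1..8  -- padding (7B)
  8..16  target  (8B, 8-aligned)
  16..24  team  (8B, 8-aligned)
  24..37  y  (13B, 1-aligned)
  37..38  score  (1B, 1-aligned)
  38..40  -- padding (2B)
  40..44  id  (4B, 4-aligned)
  44..48  -- padding (4B)
  48..56  vx  (8B, 8-aligned)
  56..60  ammo  (4B, 4-aligned)
  60..80  z  (20B, 4-aligned)
  80..84  cooldown  (4B, 4-aligned)
  84..85  hp  (1B, 1-aligned)
  85..88  -- tail padding (3B)
  sizeof = 88, alignof = 8
packed(1) layout:
  0..1  state  (1B, 1-aligned)
  1..9  target  (8B, 1-aligned)
  9..17  team  (8B, 1-aligned)
  17..30  y  (13B, 1-aligned)
  30..31  score  (1B, 1-aligned)
  31..35  id  (4B, 1-aligned)
  35..43  vx  (8B, 1-aligned)
  43..47  ammo  (4B, 1-aligned)
  47..67  z  (20B, 1-aligned)
  67..71  cooldown  (4B, 1-aligned)
  71..72  hp  (1B, 1-aligned)
  sizeof = 72, alignof = 1
88 − 72 = 16

16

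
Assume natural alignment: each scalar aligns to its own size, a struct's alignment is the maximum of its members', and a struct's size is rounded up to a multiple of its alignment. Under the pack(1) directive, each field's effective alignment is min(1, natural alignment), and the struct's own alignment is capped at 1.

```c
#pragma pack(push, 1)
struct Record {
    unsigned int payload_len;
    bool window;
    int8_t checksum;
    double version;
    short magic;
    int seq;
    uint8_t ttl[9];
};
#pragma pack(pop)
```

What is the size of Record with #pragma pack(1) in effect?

0..4  payload_len  (4B, 1-aligned)
4..5  window  (1B, 1-aligned)
5..6  checksum  (1B, 1-aligned)
6..14  version  (8B, 1-aligned)
14..16  magic  (2B, 1-aligned)
16..20  seq  (4B, 1-aligned)
20..29  ttl  (9B, 1-aligned)
sizeof = 29, alignof = 1

29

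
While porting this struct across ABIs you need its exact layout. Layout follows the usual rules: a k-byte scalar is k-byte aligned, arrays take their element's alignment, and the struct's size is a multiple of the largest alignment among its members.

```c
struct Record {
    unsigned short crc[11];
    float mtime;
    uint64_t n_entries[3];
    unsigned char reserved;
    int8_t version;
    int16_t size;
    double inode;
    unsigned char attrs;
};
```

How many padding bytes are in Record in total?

17

@0: crc [22B, align 2] → 22
+2 pad (align 4)
@24: mtime [4B, align 4] → 28
+4 pad (align 8)
@32: n_entries [24B, align 8] → 56
@56: reserved [1B, align 1] → 57
@57: version [1B, align 1] → 58
@58: size [2B, align 2] → 60
+4 pad (align 8)
@64: inode [8B, align 8] → 72
@72: attrs [1B, align 1] → 73
+7 tail pad (align 8)
size 80, align 8
data bytes 63, size 80 → padding 17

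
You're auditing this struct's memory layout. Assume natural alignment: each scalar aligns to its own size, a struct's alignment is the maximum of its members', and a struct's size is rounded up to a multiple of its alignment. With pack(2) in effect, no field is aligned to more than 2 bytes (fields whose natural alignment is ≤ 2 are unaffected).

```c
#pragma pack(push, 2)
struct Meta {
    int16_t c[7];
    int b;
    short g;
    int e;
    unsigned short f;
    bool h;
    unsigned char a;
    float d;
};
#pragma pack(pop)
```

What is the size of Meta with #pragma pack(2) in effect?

0..14  c  (14B, 2-aligned)
14..18  b  (4B, 2-aligned)
18..20  g  (2B, 2-aligned)
20..24  e  (4B, 2-aligned)
24..26  f  (2B, 2-aligned)
26..27  h  (1B, 1-aligned)
27..28  a  (1B, 1-aligned)
28..32  d  (4B, 2-aligned)
sizeof = 32, alignof = 2

32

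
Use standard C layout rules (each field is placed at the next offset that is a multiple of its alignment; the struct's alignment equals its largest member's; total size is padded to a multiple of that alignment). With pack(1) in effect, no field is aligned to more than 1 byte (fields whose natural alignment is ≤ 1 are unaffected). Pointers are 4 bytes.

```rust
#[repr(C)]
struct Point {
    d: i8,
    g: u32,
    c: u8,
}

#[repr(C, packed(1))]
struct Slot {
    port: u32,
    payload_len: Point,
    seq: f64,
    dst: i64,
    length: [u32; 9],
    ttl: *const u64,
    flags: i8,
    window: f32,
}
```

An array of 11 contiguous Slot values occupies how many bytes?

847

Point: d at 0 (size 1, align 1) → ends 1; pad 3 to align 4 for g; g at 4 (size 4, align 4) → ends 8; c at 8 (size 1, align 1) → ends 9; tail pad 3 to reach multiple of 4; total 12 bytes, alignment 4
port at 0 (size 4, align 1) → ends 4
payload_len at 4 (size 12, align 1) → ends 16
seq at 16 (size 8, align 1) → ends 24
dst at 24 (size 8, align 1) → ends 32
length at 32 (size 36, align 1) → ends 68
ttl at 68 (size 4, align 1) → ends 72
flags at 72 (size 1, align 1) → ends 73
window at 73 (size 4, align 1) → ends 77
total 77 bytes, alignment 1
array of 11: 11 × 77 = 847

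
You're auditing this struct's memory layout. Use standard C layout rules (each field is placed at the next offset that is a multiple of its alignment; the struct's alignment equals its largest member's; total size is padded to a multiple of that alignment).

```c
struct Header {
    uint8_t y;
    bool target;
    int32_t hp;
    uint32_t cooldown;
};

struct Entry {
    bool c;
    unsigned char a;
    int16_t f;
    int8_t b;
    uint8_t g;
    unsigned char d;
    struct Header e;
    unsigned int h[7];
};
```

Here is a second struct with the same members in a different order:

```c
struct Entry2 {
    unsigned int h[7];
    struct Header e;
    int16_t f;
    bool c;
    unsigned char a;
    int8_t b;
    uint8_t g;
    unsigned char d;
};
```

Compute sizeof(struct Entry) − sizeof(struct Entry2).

0

Header: y at 0 (size 1, align 1) → ends 1; target at 1 (size 1, align 1) → ends 2; pad 2 to align 4 for hp; hp at 4 (size 4, align 4) → ends 8; cooldown at 8 (size 4, align 4) → ends 12; total 12 bytes, alignment 4
c at 0 (size 1, align 1) → ends 1
a at 1 (size 1, align 1) → ends 2
f at 2 (size 2, align 2) → ends 4
b at 4 (size 1, align 1) → ends 5
g at 5 (size 1, align 1) → ends 6
d at 6 (size 1, align 1) → ends 7
pad 1 to align 4 for e
e at 8 (size 12, align 4) → ends 20
h at 20 (size 28, align 4) → ends 48
total 48 bytes, alignment 4
— Entry2 —
h at 0 (size 28, align 4) → ends 28
e at 28 (size 12, align 4) → ends 40
f at 40 (size 2, align 2) → ends 42
c at 42 (size 1, align 1) → ends 43
a at 43 (size 1, align 1) → ends 44
b at 44 (size 1, align 1) → ends 45
g at 45 (size 1, align 1) → ends 46
d at 46 (size 1, align 1) → ends 47
tail pad 1 to reach multiple of 4
total 48 bytes, alignment 4
48 − 48 = 0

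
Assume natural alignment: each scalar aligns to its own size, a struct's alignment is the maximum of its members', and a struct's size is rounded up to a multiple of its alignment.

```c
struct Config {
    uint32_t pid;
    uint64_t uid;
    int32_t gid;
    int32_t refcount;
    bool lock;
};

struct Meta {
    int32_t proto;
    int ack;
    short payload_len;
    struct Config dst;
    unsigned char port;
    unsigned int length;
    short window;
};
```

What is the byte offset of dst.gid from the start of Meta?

Config: pid at 0 (size 4, align 4) → ends 4; pad 4 to align 8 for uid; uid at 8 (size 8, align 8) → ends 16; gid at 16 (size 4, align 4) → ends 20; refcount at 20 (size 4, align 4) → ends 24; lock at 24 (size 1, align 1) → ends 25; tail pad 7 to reach multiple of 8; total 32 bytes, alignment 8
proto at 0 (size 4, align 4) → ends 4
ack at 4 (size 4, align 4) → ends 8
payload_len at 8 (size 2, align 2) → ends 10
pad 6 to align 8 for dst
dst at 16 (size 32, align 8) → ends 48
within Config: gid at 16
16 + 16 = 32

32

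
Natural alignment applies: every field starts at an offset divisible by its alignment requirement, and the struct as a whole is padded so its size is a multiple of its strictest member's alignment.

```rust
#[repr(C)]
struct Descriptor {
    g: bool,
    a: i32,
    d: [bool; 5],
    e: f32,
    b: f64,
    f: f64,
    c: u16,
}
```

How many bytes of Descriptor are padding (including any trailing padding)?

16

@0: g [1B, align 1] → 1
+3 pad (align 4)
@4: a [4B, align 4] → 8
@8: d [5B, align 1] → 13
+3 pad (align 4)
@16: e [4B, align 4] → 20
+4 pad (align 8)
@24: b [8B, align 8] → 32
@32: f [8B, align 8] → 40
@40: c [2B, align 2] → 42
+6 tail pad (align 8)
size 48, align 8
data bytes 32, size 48 → padding 16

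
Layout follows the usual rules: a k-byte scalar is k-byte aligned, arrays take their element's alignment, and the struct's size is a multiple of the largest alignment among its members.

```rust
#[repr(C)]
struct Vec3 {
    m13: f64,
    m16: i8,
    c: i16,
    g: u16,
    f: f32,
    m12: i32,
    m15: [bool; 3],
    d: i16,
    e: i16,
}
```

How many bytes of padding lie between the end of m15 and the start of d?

1

m13 at 0 (size 8, align 8) → ends 8
m16 at 8 (size 1, align 1) → ends 9
pad 1 to align 2 for c
c at 10 (size 2, align 2) → ends 12
g at 12 (size 2, align 2) → ends 14
pad 2 to align 4 for f
f at 16 (size 4, align 4) → ends 20
m12 at 20 (size 4, align 4) → ends 24
m15 at 24 (size 3, align 1) → ends 27
pad 1 to align 2 for d
d at 28 (size 2, align 2) → ends 30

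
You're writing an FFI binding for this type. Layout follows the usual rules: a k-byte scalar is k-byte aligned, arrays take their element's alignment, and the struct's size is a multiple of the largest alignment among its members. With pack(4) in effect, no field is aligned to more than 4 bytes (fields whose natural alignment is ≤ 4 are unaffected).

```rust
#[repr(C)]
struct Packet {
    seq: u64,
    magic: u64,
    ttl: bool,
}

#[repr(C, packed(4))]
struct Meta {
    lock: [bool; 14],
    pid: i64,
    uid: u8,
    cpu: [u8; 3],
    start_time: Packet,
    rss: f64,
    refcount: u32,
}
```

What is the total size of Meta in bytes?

Packet: 0..8  seq  (8B, 8-aligned); 8..16  magic  (8B, 8-aligned); 16..17  ttl  (1B, 1-aligned); 17..24  -- tail padding (7B); sizeof = 24, alignof = 8
0..14  lock  (14B, 1-aligned)
14..16  -- padding (2B)
16..24  pid  (8B, 4-aligned)
24..25  uid  (1B, 1-aligned)
25..28  cpu  (3B, 1-aligned)
28..52  start_time  (24B, 4-aligned)
52..60  rss  (8B, 4-aligned)
60..64  refcount  (4B, 4-aligned)
sizeof = 64, alignof = 4

64 bytes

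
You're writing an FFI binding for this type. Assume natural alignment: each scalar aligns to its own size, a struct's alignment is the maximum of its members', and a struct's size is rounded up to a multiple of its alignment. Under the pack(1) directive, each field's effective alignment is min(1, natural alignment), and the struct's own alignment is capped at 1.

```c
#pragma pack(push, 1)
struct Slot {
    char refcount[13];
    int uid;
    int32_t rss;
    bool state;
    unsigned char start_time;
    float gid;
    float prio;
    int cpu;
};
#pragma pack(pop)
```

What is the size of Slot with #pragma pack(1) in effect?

35

refcount at 0 (size 13, align 1) → ends 13
uid at 13 (size 4, align 1) → ends 17
rss at 17 (size 4, align 1) → ends 21
state at 21 (size 1, align 1) → ends 22
start_time at 22 (size 1, align 1) → ends 23
gid at 23 (size 4, align 1) → ends 27
prio at 27 (size 4, align 1) → ends 31
cpu at 31 (size 4, align 1) → ends 35
total 35 bytes, alignment 1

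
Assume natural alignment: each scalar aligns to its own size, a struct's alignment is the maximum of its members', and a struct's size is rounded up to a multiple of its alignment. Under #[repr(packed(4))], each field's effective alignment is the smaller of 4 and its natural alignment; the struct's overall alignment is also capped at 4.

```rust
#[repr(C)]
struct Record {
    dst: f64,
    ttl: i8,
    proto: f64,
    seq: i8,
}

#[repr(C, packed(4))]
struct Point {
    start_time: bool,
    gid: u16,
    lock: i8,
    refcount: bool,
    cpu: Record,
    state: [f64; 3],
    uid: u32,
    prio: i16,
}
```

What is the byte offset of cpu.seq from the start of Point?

32

Record: @0: dst [8B, align 8] → 8; @8: ttl [1B, align 1] → 9; +7 pad (align 8); @16: proto [8B, align 8] → 24; @24: seq [1B, align 1] → 25; +7 tail pad (align 8); size 32, align 8
@0: start_time [1B, align 1] → 1
+1 pad (align 2)
@2: gid [2B, align 2] → 4
@4: lock [1B, align 1] → 5
@5: refcount [1B, align 1] → 6
+2 pad (align 4)
@8: cpu [32B, align 4] → 40
within Record: seq at 24
8 + 24 = 32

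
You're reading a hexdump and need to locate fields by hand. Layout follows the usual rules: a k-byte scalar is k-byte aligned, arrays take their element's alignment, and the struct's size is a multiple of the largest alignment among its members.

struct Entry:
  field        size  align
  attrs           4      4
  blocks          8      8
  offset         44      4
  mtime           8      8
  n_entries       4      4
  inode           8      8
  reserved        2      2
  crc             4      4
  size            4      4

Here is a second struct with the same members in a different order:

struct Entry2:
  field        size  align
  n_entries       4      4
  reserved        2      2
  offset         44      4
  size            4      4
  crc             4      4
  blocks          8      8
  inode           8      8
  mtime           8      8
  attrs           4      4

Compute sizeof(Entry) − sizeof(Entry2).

8

@0: attrs [4B, align 4] → 4
+4 pad (align 8)
@8: blocks [8B, align 8] → 16
@16: offset [44B, align 4] → 60
+4 pad (align 8)
@64: mtime [8B, align 8] → 72
@72: n_entries [4B, align 4] → 76
+4 pad (align 8)
@80: inode [8B, align 8] → 88
@88: reserved [2B, align 2] → 90
+2 pad (align 4)
@92: crc [4B, align 4] → 96
@96: size [4B, align 4] → 100
+4 tail pad (align 8)
size 104, align 8
— Entry2 —
@0: n_entries [4B, align 4] → 4
@4: reserved [2B, align 2] → 6
+2 pad (align 4)
@8: offset [44B, align 4] → 52
@52: size [4B, align 4] → 56
@56: crc [4B, align 4] → 60
+4 pad (align 8)
@64: blocks [8B, align 8] → 72
@72: inode [8B, align 8] → 80
@80: mtime [8B, align 8] → 88
@88: attrs [4B, align 4] → 92
+4 tail pad (align 8)
size 96, align 8
104 − 96 = 8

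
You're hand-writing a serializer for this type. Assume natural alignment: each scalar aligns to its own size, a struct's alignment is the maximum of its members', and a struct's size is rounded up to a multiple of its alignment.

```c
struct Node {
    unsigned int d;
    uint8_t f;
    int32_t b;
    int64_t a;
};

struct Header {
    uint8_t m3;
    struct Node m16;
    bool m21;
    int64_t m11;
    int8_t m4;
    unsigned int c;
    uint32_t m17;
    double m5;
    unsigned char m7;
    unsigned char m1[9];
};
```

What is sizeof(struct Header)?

Node: 0..4  d  (4B, 4-aligned); 4..5  f  (1B, 1-aligned); 5..8  -- padding (3B); 8..12  b  (4B, 4-aligned); 12..16  -- padding (4B); 16..24  a  (8B, 8-aligned); sizeof = 24, alignof = 8
0..1  m3  (1B, 1-aligned)
1..8  -- padding (7B)
8..32  m16  (24B, 8-aligned)
32..33  m21  (1B, 1-aligned)
33..40  -- padding (7B)
40..48  m11  (8B, 8-aligned)
48..49  m4  (1B, 1-aligned)
49..52  -- padding (3B)
52..56  c  (4B, 4-aligned)
56..60  m17  (4B, 4-aligned)
60..64  -- padding (4B)
64..72  m5  (8B, 8-aligned)
72..73  m7  (1B, 1-aligned)
73..82  m1  (9B, 1-aligned)
82..88  -- tail padding (6B)
sizeof = 88, alignof = 8

88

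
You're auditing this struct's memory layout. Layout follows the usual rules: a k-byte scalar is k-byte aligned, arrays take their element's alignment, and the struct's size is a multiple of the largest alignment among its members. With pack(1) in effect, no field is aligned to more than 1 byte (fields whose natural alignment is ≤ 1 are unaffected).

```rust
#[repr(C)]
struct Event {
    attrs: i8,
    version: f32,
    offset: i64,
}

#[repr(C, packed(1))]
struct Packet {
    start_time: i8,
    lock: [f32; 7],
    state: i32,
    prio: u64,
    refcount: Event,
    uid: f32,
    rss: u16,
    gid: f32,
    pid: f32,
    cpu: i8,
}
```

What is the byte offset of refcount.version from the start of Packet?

Event: 0..1  attrs  (1B, 1-aligned); 1..4  -- padding (3B); 4..8  version  (4B, 4-aligned); 8..16  offset  (8B, 8-aligned); sizeof = 16, alignof = 8
0..1  start_time  (1B, 1-aligned)
1..29  lock  (28B, 1-aligned)
29..33  state  (4B, 1-aligned)
33..41  prio  (8B, 1-aligned)
41..57  refcount  (16B, 1-aligned)
within Event: version at 4
41 + 4 = 45

45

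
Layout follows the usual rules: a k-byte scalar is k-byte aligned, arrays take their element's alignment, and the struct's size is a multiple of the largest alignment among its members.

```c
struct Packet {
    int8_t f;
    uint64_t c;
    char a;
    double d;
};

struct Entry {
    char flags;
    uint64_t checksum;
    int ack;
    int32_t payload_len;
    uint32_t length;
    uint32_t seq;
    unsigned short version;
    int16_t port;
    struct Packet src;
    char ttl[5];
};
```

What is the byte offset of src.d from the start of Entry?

64

Packet: @0: f [1B, align 1] → 1; +7 pad (align 8); @8: c [8B, align 8] → 16; @16: a [1B, align 1] → 17; +7 pad (align 8); @24: d [8B, align 8] → 32; size 32, align 8
@0: flags [1B, align 1] → 1
+7 pad (align 8)
@8: checksum [8B, align 8] → 16
@16: ack [4B, align 4] → 20
@20: payload_len [4B, align 4] → 24
@24: length [4B, align 4] → 28
@28: seq [4B, align 4] → 32
@32: version [2B, align 2] → 34
@34: port [2B, align 2] → 36
+4 pad (align 8)
@40: src [32B, align 8] → 72
within Packet: d at 24
40 + 24 = 64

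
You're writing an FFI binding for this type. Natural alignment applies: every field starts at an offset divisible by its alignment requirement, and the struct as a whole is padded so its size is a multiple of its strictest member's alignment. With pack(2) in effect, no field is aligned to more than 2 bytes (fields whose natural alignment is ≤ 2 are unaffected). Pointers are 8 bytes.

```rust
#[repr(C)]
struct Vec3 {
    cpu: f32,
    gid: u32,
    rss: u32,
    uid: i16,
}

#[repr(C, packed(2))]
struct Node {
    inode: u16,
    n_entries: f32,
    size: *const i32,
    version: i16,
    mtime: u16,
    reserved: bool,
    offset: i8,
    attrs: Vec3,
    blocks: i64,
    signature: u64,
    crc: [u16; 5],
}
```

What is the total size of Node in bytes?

62 bytes

Vec3: cpu at 0 (size 4, align 4) → ends 4; gid at 4 (size 4, align 4) → ends 8; rss at 8 (size 4, align 4) → ends 12; uid at 12 (size 2, align 2) → ends 14; tail pad 2 to reach multiple of 4; total 16 bytes, alignment 4
inode at 0 (size 2, align 2) → ends 2
n_entries at 2 (size 4, align 2) → ends 6
size at 6 (size 8, align 2) → ends 14
version at 14 (size 2, align 2) → ends 16
mtime at 16 (size 2, align 2) → ends 18
reserved at 18 (size 1, align 1) → ends 19
offset at 19 (size 1, align 1) → ends 20
attrs at 20 (size 16, align 2) → ends 36
blocks at 36 (size 8, align 2) → ends 44
signature at 44 (size 8, align 2) → ends 52
crc at 52 (size 10, align 2) → ends 62
total 62 bytes, alignment 2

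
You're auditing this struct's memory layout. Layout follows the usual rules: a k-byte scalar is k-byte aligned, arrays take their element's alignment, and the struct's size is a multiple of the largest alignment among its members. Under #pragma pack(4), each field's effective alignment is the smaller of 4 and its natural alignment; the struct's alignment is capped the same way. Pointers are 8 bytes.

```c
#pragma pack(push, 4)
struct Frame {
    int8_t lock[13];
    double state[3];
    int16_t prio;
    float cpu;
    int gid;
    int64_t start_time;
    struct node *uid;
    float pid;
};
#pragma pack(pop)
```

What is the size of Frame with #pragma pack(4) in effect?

0..13  lock  (13B, 1-aligned)
13..16  -- padding (3B)
16..40  state  (24B, 4-aligned)
40..42  prio  (2B, 2-aligned)
42..44  -- padding (2B)
44..48  cpu  (4B, 4-aligned)
48..52  gid  (4B, 4-aligned)
52..60  start_time  (8B, 4-aligned)
60..68  uid  (8B, 4-aligned)
68..72  pid  (4B, 4-aligned)
sizeof = 72, alignof = 4

72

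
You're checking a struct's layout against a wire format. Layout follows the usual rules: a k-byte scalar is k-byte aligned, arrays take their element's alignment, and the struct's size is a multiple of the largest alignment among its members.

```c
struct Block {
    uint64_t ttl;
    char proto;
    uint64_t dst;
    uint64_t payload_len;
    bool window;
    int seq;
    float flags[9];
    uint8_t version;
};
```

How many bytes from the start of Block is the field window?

32

ttl at 0 (size 8, align 8) → ends 8
proto at 8 (size 1, align 1) → ends 9
pad 7 to align 8 for dst
dst at 16 (size 8, align 8) → ends 24
payload_len at 24 (size 8, align 8) → ends 32
window at 32 (size 1, align 1) → ends 33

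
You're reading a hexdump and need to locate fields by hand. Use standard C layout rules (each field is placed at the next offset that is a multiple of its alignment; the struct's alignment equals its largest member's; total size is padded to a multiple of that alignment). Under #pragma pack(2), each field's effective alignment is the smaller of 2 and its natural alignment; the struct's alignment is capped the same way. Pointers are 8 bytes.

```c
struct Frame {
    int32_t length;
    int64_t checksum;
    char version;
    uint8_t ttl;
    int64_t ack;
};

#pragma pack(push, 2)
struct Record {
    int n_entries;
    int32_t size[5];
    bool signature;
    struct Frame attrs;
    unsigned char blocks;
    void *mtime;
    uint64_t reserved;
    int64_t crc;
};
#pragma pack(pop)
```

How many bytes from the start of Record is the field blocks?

58

Frame: 0..4  length  (4B, 4-aligned); 4..8  -- padding (4B); 8..16  checksum  (8B, 8-aligned); 16..17  version  (1B, 1-aligned); 17..18  ttl  (1B, 1-aligned); 18..24  -- padding (6B); 24..32  ack  (8B, 8-aligned); sizeof = 32, alignof = 8
0..4  n_entries  (4B, 2-aligned)
4..24  size  (20B, 2-aligned)
24..25  signature  (1B, 1-aligned)
25..26  -- padding (1B)
26..58  attrs  (32B, 2-aligned)
58..59  blocks  (1B, 1-aligned)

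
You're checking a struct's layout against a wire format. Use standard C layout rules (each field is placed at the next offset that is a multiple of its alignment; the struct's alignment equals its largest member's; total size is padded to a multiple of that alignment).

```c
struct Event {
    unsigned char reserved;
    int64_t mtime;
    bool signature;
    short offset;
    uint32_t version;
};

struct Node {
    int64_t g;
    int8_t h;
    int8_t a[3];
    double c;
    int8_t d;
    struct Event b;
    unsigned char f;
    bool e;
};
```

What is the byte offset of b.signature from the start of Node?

Event: @0: reserved [1B, align 1] → 1; +7 pad (align 8); @8: mtime [8B, align 8] → 16; @16: signature [1B, align 1] → 17; +1 pad (align 2); @18: offset [2B, align 2] → 20; @20: version [4B, align 4] → 24; size 24, align 8
@0: g [8B, align 8] → 8
@8: h [1B, align 1] → 9
@9: a [3B, align 1] → 12
+4 pad (align 8)
@16: c [8B, align 8] → 24
@24: d [1B, align 1] → 25
+7 pad (align 8)
@32: b [24B, align 8] → 56
within Event: signature at 16
32 + 16 = 48

48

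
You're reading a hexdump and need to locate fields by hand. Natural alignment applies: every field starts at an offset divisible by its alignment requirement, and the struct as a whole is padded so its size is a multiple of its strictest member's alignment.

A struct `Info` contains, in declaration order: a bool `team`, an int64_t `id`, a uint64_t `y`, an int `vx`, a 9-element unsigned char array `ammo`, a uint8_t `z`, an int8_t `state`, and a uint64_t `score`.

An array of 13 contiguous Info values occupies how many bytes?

624

0..1  team  (1B, 1-aligned)
1..8  -- padding (7B)
8..16  id  (8B, 8-aligned)
16..24  y  (8B, 8-aligned)
24..28  vx  (4B, 4-aligned)
28..37  ammo  (9B, 1-aligned)
37..38  z  (1B, 1-aligned)
38..39  state  (1B, 1-aligned)
39..40  -- padding (1B)
40..48  score  (8B, 8-aligned)
sizeof = 48, alignof = 8
array of 13: 13 × 48 = 624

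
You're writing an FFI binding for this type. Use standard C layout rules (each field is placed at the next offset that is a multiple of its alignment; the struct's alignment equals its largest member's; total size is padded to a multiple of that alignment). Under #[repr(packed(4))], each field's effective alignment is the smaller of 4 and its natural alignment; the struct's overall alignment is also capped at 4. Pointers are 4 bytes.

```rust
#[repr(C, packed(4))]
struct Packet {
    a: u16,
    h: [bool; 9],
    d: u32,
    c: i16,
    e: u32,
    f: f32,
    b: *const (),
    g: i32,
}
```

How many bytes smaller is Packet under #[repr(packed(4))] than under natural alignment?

0

natural layout:
  0..2  a  (2B, 2-aligned)
  2..11  h  (9B, 1-aligned)
  11..12  -- padding (1B)
  12..16  d  (4B, 4-aligned)
  16..18  c  (2B, 2-aligned)
  18..20  -- padding (2B)
  20..24  e  (4B, 4-aligned)
  24..28  f  (4B, 4-aligned)
  28..32  b  (4B, 4-aligned)
  32..36  g  (4B, 4-aligned)
  sizeof = 36, alignof = 4
packed(4) layout:
  0..2  a  (2B, 2-aligned)
  2..11  h  (9B, 1-aligned)
  11..12  -- padding (1B)
  12..16  d  (4B, 4-aligned)
  16..18  c  (2B, 2-aligned)
  18..20  -- padding (2B)
  20..24  e  (4B, 4-aligned)
  24..28  f  (4B, 4-aligned)
  28..32  b  (4B, 4-aligned)
  32..36  g  (4B, 4-aligned)
  sizeof = 36, alignof = 4
36 − 36 = 0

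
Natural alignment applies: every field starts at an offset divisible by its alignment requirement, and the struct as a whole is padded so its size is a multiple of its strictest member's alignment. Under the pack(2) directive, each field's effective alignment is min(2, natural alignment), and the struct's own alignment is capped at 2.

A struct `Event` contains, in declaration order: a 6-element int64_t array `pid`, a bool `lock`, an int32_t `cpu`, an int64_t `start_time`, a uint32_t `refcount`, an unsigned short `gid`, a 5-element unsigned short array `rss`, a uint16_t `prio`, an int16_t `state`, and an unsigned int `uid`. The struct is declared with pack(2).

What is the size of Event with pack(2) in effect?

pid at 0 (size 48, align 2) → ends 48
lock at 48 (size 1, align 1) → ends 49
pad 1 to align 2 for cpu
cpu at 50 (size 4, align 2) → ends 54
start_time at 54 (size 8, align 2) → ends 62
refcount at 62 (size 4, align 2) → ends 66
gid at 66 (size 2, align 2) → ends 68
rss at 68 (size 10, align 2) → ends 78
prio at 78 (size 2, align 2) → ends 80
state at 80 (size 2, align 2) → ends 82
uid at 82 (size 4, align 2) → ends 86
total 86 bytes, alignment 2

86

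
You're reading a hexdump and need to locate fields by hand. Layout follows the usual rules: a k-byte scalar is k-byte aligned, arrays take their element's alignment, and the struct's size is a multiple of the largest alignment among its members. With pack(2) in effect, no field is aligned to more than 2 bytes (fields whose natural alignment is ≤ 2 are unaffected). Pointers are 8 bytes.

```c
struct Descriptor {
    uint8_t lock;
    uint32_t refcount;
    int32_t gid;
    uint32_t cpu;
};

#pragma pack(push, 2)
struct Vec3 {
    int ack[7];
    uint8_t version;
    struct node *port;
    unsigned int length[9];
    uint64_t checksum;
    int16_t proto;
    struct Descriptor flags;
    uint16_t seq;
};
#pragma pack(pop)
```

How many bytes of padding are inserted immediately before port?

1

Descriptor: 0..1  lock  (1B, 1-aligned); 1..4  -- padding (3B); 4..8  refcount  (4B, 4-aligned); 8..12  gid  (4B, 4-aligned); 12..16  cpu  (4B, 4-aligned); sizeof = 16, alignof = 4
0..28  ack  (28B, 2-aligned)
28..29  version  (1B, 1-aligned)
29..30  -- padding (1B)
30..38  port  (8B, 2-aligned)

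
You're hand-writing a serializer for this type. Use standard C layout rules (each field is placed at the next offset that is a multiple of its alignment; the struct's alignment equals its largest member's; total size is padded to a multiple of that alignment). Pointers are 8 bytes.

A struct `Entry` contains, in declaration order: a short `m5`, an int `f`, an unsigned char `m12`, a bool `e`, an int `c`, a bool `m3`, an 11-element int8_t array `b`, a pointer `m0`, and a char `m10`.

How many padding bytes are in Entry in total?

@0: m5 [2B, align 2] → 2
+2 pad (align 4)
@4: f [4B, align 4] → 8
@8: m12 [1B, align 1] → 9
@9: e [1B, align 1] → 10
+2 pad (align 4)
@12: c [4B, align 4] → 16
@16: m3 [1B, align 1] → 17
@17: b [11B, align 1] → 28
+4 pad (align 8)
@32: m0 [8B, align 8] → 40
@40: m10 [1B, align 1] → 41
+7 tail pad (align 8)
size 48, align 8
data bytes 33, size 48 → padding 15

15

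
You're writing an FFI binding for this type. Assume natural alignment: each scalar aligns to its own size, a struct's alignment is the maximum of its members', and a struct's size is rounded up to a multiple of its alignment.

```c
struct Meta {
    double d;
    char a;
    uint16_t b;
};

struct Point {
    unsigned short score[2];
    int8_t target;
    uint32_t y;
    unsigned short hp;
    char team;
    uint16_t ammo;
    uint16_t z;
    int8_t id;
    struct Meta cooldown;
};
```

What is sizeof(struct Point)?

40 bytes

Meta: d at 0 (size 8, align 8) → ends 8; a at 8 (size 1, align 1) → ends 9; pad 1 to align 2 for b; b at 10 (size 2, align 2) → ends 12; tail pad 4 to reach multiple of 8; total 16 bytes, alignment 8
score at 0 (size 4, align 2) → ends 4
target at 4 (size 1, align 1) → ends 5
pad 3 to align 4 for y
y at 8 (size 4, align 4) → ends 12
hp at 12 (size 2, align 2) → ends 14
team at 14 (size 1, align 1) → ends 15
pad 1 to align 2 for ammo
ammo at 16 (size 2, align 2) → ends 18
z at 18 (size 2, align 2) → ends 20
id at 20 (size 1, align 1) → ends 21
pad 3 to align 8 for cooldown
cooldown at 24 (size 16, align 8) → ends 40
total 40 bytes, alignment 8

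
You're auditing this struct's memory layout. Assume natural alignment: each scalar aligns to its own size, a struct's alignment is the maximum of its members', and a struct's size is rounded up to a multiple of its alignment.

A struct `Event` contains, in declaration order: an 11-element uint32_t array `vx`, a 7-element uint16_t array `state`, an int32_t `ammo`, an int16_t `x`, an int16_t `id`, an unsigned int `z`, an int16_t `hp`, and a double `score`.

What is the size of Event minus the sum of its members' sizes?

@0: vx [44B, align 4] → 44
@44: state [14B, align 2] → 58
+2 pad (align 4)
@60: ammo [4B, align 4] → 64
@64: x [2B, align 2] → 66
@66: id [2B, align 2] → 68
@68: z [4B, align 4] → 72
@72: hp [2B, align 2] → 74
+6 pad (align 8)
@80: score [8B, align 8] → 88
size 88, align 8
data bytes 80, size 88 → padding 8

8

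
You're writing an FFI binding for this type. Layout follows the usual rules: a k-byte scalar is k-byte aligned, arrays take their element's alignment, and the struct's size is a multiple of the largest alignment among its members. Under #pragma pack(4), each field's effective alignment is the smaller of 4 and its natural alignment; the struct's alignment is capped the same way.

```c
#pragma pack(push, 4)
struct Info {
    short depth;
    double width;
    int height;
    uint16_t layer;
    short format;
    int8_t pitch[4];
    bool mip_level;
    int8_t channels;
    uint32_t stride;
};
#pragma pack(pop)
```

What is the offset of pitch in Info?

20

0..2  depth  (2B, 2-aligned)
2..4  -- padding (2B)
4..12  width  (8B, 4-aligned)
12..16  height  (4B, 4-aligned)
16..18  layer  (2B, 2-aligned)
18..20  format  (2B, 2-aligned)
20..24  pitch  (4B, 1-aligned)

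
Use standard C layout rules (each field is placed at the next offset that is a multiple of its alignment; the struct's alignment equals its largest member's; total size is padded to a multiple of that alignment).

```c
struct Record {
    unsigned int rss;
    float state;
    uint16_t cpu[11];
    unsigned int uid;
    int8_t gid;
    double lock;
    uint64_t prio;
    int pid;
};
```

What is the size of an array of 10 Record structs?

640

0..4  rss  (4B, 4-aligned)
4..8  state  (4B, 4-aligned)
8..30  cpu  (22B, 2-aligned)
30..32  -- padding (2B)
32..36  uid  (4B, 4-aligned)
36..37  gid  (1B, 1-aligned)
37..40  -- padding (3B)
40..48  lock  (8B, 8-aligned)
48..56  prio  (8B, 8-aligned)
56..60  pid  (4B, 4-aligned)
60..64  -- tail padding (4B)
sizeof = 64, alignof = 8
array of 10: 10 × 64 = 640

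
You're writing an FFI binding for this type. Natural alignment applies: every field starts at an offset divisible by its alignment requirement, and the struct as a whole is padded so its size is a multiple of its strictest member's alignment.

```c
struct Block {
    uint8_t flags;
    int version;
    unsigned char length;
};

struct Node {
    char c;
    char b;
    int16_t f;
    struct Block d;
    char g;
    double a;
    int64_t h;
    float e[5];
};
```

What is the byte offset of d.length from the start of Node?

Block: flags at 0 (size 1, align 1) → ends 1; pad 3 to align 4 for version; version at 4 (size 4, align 4) → ends 8; length at 8 (size 1, align 1) → ends 9; tail pad 3 to reach multiple of 4; total 12 bytes, alignment 4
c at 0 (size 1, align 1) → ends 1
b at 1 (size 1, align 1) → ends 2
f at 2 (size 2, align 2) → ends 4
d at 4 (size 12, align 4) → ends 16
within Block: length at 8
4 + 8 = 12

12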